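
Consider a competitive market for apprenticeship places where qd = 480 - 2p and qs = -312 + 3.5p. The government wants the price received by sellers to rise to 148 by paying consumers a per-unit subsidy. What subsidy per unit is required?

At a seller price of 148, quantity supplied is -312 + 3.5·148 = 206.
Buyers absorb 206 only when they pay pb with 480 − 2·pb = 206, i.e. pb = 137.
s = ps − pb = 148 − 137 = 11.

Required subsidy s = 11 per unit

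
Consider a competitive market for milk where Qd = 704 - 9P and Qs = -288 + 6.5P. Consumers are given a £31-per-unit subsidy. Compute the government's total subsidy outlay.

Government cost = £7595

Pre-subsidy: 704 - 9P = -288 + 6.5P gives P* = 64, Q* = 128.
With the rebate, buyers effectively pay Pb = Ps − 31, where Ps is the price sellers receive.
Demand in terms of Ps becomes Qd = 704 − 9(Ps − 31) = 983 - 9Ps. Setting this equal to supply: 983 - 9Ps = -288 + 6.5Ps, so Ps = 82.
Buyers pay Pb = 82 − 31 = 51; Q' = -288 + 6.5·82 = 245.
Government outlay = subsidy × quantity = 31 × 245 = 7595.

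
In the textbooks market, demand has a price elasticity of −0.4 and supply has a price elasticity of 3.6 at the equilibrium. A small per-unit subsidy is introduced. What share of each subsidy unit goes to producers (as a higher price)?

For a small subsidy around the equilibrium, the benefit split depends on the relative slopes, which at a point are proportional to the elasticities.
Buyer share = εs/(εs + |εd|) = 3.6/(3.6 + 0.4) = 0.9; seller share = |εd|/(εs + |εd|) = 0.1.
So producers capture 0.1 of the subsidy.

Producer share = 0.1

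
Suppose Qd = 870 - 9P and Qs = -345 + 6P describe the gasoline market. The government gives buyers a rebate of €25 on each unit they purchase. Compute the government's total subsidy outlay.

Government cost = €5775

Pre-subsidy: 870 - 9P = -345 + 6P gives P* = 81, Q* = 141.
With the rebate, buyers effectively pay Pb = Ps − 25, where Ps is the price sellers receive.
Demand in terms of Ps becomes Qd = 870 − 9(Ps − 25) = 1095 - 9Ps. Setting this equal to supply: 1095 - 9Ps = -345 + 6Ps, so Ps = 96.
Buyers pay Pb = 96 − 25 = 71; Q' = -345 + 6·96 = 231.
Government outlay = subsidy × quantity = 25 × 231 = 5775.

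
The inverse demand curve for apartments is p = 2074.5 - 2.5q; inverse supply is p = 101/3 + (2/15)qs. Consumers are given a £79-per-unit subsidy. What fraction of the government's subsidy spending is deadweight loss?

DWL / government spending = 3/161

Pre-subsidy: 2074.5 - 2.5q = 101/3 + (2/15)q gives q* = 775 and p* = 137.
With the rebate, buyers effectively pay pb = ps − 79, where ps is the price sellers receive.
On the curves, pb = 2074.5 - 2.5q and ps = 101/3 + (2/15)q; the wedge ps − pb = 79 gives 101/3 + (2/15)q − (2074.5 - 2.5q) = 79, so q' = 805.
Then pb = 2074.5 − 2.5·805 = 62 and ps = 101/3 + (2/15)·805 = 141.
ΔCS = ½(775 + 805)(137 − 62) = 59250; ΔPS = ½(775 + 805)(141 − 137) = 3160.
Government spending = 79 × 805 = 63595.
DWL = ½ × 79 × (805 − 775) = 1185; fraction = 1185 / 63595 = 3/161.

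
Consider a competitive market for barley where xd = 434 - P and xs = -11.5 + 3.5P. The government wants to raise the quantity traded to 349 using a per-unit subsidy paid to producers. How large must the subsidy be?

Required subsidy s = 18 per unit

At x = 349, invert demand for the buyer price: Pb = (434 − 349)/1 = 85; invert supply for the seller price: Ps = (349 − (-11.5))/3.5 = 103.
The subsidy must fill the gap: s = Ps − Pb = 103 − 85 = 18.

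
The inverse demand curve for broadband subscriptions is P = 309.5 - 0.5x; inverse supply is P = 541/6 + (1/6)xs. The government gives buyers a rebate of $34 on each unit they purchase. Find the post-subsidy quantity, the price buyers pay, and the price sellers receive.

x' = 380; buyers pay $119.5; sellers receive $153.5

Pre-subsidy: 309.5 - 0.5x = 541/6 + (1/6)x gives x* = 329 and P* = 145.
With the rebate, buyers effectively pay Pb = Ps − 34, where Ps is the price sellers receive.
On the curves, Pb = 309.5 - 0.5x and Ps = 541/6 + (1/6)x; the wedge Ps − Pb = 34 gives 541/6 + (1/6)x − (309.5 - 0.5x) = 34, so x' = 380.
Then Pb = 309.5 − 0.5·380 = 119.5 and Ps = 541/6 + (1/6)·380 = 153.5.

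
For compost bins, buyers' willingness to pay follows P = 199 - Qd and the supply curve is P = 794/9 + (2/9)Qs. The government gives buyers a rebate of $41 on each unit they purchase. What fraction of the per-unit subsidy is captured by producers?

Producer share = 2/11

Pre-subsidy: 199 - Q = 794/9 + (2/9)Q gives Q* = 997/11 and P* = 1192/11.
With the rebate, buyers effectively pay Pb = Ps − 41, where Ps is the price sellers receive.
On the curves, Pb = 199 - Q and Ps = 794/9 + (2/9)Q; the wedge Ps − Pb = 41 gives 794/9 + (2/9)Q − (199 - Q) = 41, so Q' = 1366/11.
Then Pb = 199 − 1·(1366/11) = 823/11 and Ps = 794/9 + (2/9)·(1366/11) = 1274/11.
Buyers' price falls by P* − Pb = 1192/11 − 823/11 = 369/11; sellers' price rises by Ps − P* = 1274/11 − 1192/11 = 82/11.
So producers capture (82/11)/41 = 2/11 of each unit of subsidy.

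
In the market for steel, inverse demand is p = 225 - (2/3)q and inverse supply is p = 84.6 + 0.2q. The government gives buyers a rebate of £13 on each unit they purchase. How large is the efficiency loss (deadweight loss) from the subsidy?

Pre-subsidy: 225 - (2/3)q = 84.6 + 0.2q gives q* = 162 and p* = 117.
With the rebate, buyers effectively pay pb = ps − 13, where ps is the price sellers receive.
On the curves, pb = 225 - (2/3)q and ps = 84.6 + 0.2q; the wedge ps − pb = 13 gives 84.6 + 0.2q − (225 - (2/3)q) = 13, so q' = 177.
Then pb = 225 − (2/3)·177 = 107 and ps = 84.6 + 0.2·177 = 120.
The subsidy expands output by 177 − 162 = 15 past the efficient level; on those units the gap between marginal cost and willingness to pay runs from 0 up to 13.
DWL = ½ × 13 × 15 = 97.5.

Deadweight loss = £97.5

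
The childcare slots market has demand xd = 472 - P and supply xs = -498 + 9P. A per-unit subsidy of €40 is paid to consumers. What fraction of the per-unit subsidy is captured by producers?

Producer share = 0.1

Pre-subsidy: 472 - P = -498 + 9P gives P* = 97, x* = 375.
With the rebate, buyers effectively pay Pb = Ps − 40, where Ps is the price sellers receive.
Demand in terms of Ps becomes xd = 472 − 1(Ps − 40) = 512 - Ps. Setting this equal to supply: 512 - Ps = -498 + 9Ps, so Ps = 101.
Buyers pay Pb = 101 − 40 = 61; x' = -498 + 9·101 = 411.
Buyers' price falls by P* − Pb = 97 − 61 = 36; sellers' price rises by Ps − P* = 101 − 97 = 4.
So producers capture 4/40 = 0.1 of each unit of subsidy.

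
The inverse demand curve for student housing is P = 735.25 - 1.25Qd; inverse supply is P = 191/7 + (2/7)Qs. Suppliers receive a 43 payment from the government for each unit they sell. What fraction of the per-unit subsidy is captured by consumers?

Pre-subsidy: 735.25 - 1.25Q = 191/7 + (2/7)Q gives Q* = 461 and P* = 159.
With the subsidy, sellers receive Ps = Pb + 43 for each unit, where Pb is the price buyers pay.
On the curves, Pb = 735.25 - 1.25Q and Ps = 191/7 + (2/7)Q; the wedge Ps − Pb = 43 gives 191/7 + (2/7)Q − (735.25 - 1.25Q) = 43, so Q' = 489.
Then Pb = 735.25 − 1.25·489 = 124 and Ps = 191/7 + (2/7)·489 = 167.
Buyers' price falls by P* − Pb = 159 − 124 = 35; sellers' price rises by Ps − P* = 167 − 159 = 8.
So consumers capture 35/43 = 35/43 of each unit of subsidy.

Consumer share = 35/43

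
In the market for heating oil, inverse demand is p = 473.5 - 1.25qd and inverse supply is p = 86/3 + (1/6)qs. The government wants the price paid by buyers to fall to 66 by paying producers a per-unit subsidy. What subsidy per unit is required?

At a buyer price of 66, quantity demanded is 378.8 − 0.8·66 = 326.
Sellers supply 326 only when they receive ps = 86/3 + (1/6)·326 = 83.
s = ps − pb = 83 − 66 = 17.

Required subsidy s = 17 per unit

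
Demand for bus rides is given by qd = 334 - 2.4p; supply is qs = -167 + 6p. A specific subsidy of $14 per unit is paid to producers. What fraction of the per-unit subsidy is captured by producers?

Producer share = 2/7

Pre-subsidy: 334 - 2.4p = -167 + 6p gives p* = 835/14, q* = 1336/7.
With the subsidy, sellers receive ps = pb + 14 for each unit, where pb is the price buyers pay.
Supply in terms of pb becomes qs = -167 + 6(pb + 14) = -83 + 6pb. Setting this equal to demand: 334 - 2.4pb = -83 + 6pb, so pb = 695/14.
Sellers receive ps = 695/14 + 14 = 891/14; q' = 334 − 2.4·(695/14) = 1504/7.
Buyers' price falls by p* − pb = 835/14 − 695/14 = 10; sellers' price rises by ps − p* = 891/14 − 835/14 = 4.
So producers capture 4/14 = 2/7 of each unit of subsidy.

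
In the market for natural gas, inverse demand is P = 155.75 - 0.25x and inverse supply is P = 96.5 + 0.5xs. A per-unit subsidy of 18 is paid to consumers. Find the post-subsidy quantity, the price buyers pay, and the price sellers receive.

Pre-subsidy: 155.75 - 0.25x = 96.5 + 0.5x gives x* = 79 and P* = 136.
With the rebate, buyers effectively pay Pb = Ps − 18, where Ps is the price sellers receive.
On the curves, Pb = 155.75 - 0.25x and Ps = 96.5 + 0.5x; the wedge Ps − Pb = 18 gives 96.5 + 0.5x − (155.75 - 0.25x) = 18, so x' = 103.
Then Pb = 155.75 − 0.25·103 = 130 and Ps = 96.5 + 0.5·103 = 148.

x' = 103; buyers pay 130; sellers receive 148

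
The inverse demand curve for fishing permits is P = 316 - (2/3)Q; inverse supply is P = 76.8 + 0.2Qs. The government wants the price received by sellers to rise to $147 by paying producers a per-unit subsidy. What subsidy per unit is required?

At a seller price of 147, quantity supplied is -384 + 5·147 = 351.
Buyers absorb 351 only when they pay Pb = 316 − (2/3)·351 = 82.
s = Ps − Pb = 147 − 82 = 65.

Required subsidy s = $65 per unit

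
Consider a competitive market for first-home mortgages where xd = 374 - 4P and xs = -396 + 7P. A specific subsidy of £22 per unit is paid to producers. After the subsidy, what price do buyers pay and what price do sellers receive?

Pre-subsidy: 374 - 4P = -396 + 7P gives P* = 70, x* = 94.
With the subsidy, sellers receive Ps = Pb + 22 for each unit, where Pb is the price buyers pay.
Supply in terms of Pb becomes xs = -396 + 7(Pb + 22) = -242 + 7Pb. Setting this equal to demand: 374 - 4Pb = -242 + 7Pb, so Pb = 56.
Sellers receive Ps = 56 + 22 = 78; x' = 374 − 4·56 = 150.

Buyers pay £56; sellers receive £78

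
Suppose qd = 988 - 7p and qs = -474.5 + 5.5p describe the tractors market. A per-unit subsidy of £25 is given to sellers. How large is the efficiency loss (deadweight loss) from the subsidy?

Deadweight loss = £962.5

Pre-subsidy: 988 - 7p = -474.5 + 5.5p gives p* = 117, q* = 169.
With the subsidy, sellers receive ps = pb + 25 for each unit, where pb is the price buyers pay.
Supply in terms of pb becomes qs = -474.5 + 5.5(pb + 25) = -337 + 5.5pb. Setting this equal to demand: 988 - 7pb = -337 + 5.5pb, so pb = 106.
Sellers receive ps = 106 + 25 = 131; q' = 988 − 7·106 = 246.
The subsidy expands output by 246 − 169 = 77 past the efficient level; on those units the gap between marginal cost and willingness to pay runs from 0 up to 25.
DWL = ½ × 25 × 77 = 962.5.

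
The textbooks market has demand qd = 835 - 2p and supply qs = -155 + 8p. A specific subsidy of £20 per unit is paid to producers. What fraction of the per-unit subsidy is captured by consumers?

Pre-subsidy: 835 - 2p = -155 + 8p gives p* = 99, q* = 637.
With the subsidy, sellers receive ps = pb + 20 for each unit, where pb is the price buyers pay.
Supply in terms of pb becomes qs = -155 + 8(pb + 20) = 5 + 8pb. Setting this equal to demand: 835 - 2pb = 5 + 8pb, so pb = 83.
Sellers receive ps = 83 + 20 = 103; q' = 835 − 2·83 = 669.
Buyers' price falls by p* − pb = 99 − 83 = 16; sellers' price rises by ps − p* = 103 − 99 = 4.
So consumers capture 16/20 = 0.8 of each unit of subsidy.

Consumer share = 0.8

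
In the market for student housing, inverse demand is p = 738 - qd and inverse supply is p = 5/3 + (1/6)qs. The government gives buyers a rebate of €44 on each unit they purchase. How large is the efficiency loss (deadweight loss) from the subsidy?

Pre-subsidy: 738 - q = 5/3 + (1/6)q gives q* = 4418/7 and p* = 748/7.
With the rebate, buyers effectively pay pb = ps − 44, where ps is the price sellers receive.
On the curves, pb = 738 - q and ps = 5/3 + (1/6)q; the wedge ps − pb = 44 gives 5/3 + (1/6)q − (738 - q) = 44, so q' = 4682/7.
Then pb = 738 − 1·(4682/7) = 484/7 and ps = 5/3 + (1/6)·(4682/7) = 792/7.
The subsidy expands output by 4682/7 − 4418/7 = 264/7 past the efficient level; on those units the gap between marginal cost and willingness to pay runs from 0 up to 44.
DWL = ½ × 44 × 264/7 = 5808/7.

Deadweight loss = 5808/7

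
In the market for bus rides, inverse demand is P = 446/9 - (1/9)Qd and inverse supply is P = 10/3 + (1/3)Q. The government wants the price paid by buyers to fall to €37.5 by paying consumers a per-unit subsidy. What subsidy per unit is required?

Required subsidy s = €2 per unit

At a buyer price of 37.5, quantity demanded is 446 − 9·37.5 = 108.5.
Sellers supply 108.5 only when they receive Ps = 10/3 + (1/3)·108.5 = 39.5.
s = Ps − Pb = 39.5 − 37.5 = 2.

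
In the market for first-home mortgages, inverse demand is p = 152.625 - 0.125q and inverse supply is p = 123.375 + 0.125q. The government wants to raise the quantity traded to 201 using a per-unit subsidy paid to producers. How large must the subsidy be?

At q = 201, from the demand curve buyers pay pb = 152.625 − 0.125·201 = 127.5; from the supply curve sellers need ps = 123.375 + 0.125·201 = 148.5.
The subsidy must fill the gap: s = ps − pb = 148.5 − 127.5 = 21.

Required subsidy s = 21 per unit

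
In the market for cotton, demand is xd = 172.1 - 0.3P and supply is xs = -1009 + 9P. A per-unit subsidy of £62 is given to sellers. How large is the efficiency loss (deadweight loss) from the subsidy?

Deadweight loss = £558

Pre-subsidy: 172.1 - 0.3P = -1009 + 9P gives P* = 127, x* = 134.
With the subsidy, sellers receive Ps = Pb + 62 for each unit, where Pb is the price buyers pay.
Supply in terms of Pb becomes xs = -1009 + 9(Pb + 62) = -451 + 9Pb. Setting this equal to demand: 172.1 - 0.3Pb = -451 + 9Pb, so Pb = 67.
Sellers receive Ps = 67 + 62 = 129; x' = 172.1 − 0.3·67 = 152.
The subsidy expands output by 152 − 134 = 18 past the efficient level; on those units the gap between marginal cost and willingness to pay runs from 0 up to 62.
DWL = ½ × 62 × 18 = 558.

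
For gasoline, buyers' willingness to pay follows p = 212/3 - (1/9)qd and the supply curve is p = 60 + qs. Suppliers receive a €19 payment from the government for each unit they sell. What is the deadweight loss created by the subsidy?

Deadweight loss = €162.45

Pre-subsidy: 212/3 - (1/9)q = 60 + q gives q* = 9.6 and p* = 69.6.
With the subsidy, sellers receive ps = pb + 19 for each unit, where pb is the price buyers pay.
On the curves, pb = 212/3 - (1/9)q and ps = 60 + q; the wedge ps − pb = 19 gives 60 + q − (212/3 - (1/9)q) = 19, so q' = 26.7.
Then pb = 212/3 − (1/9)·26.7 = 67.7 and ps = 60 + 1·26.7 = 86.7.
The subsidy expands output by 26.7 − 9.6 = 17.1 past the efficient level; on those units the gap between marginal cost and willingness to pay runs from 0 up to 19.
DWL = ½ × 19 × 17.1 = 162.45.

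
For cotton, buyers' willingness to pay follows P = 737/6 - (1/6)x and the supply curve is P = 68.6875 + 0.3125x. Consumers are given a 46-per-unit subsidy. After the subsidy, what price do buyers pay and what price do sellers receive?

Pre-subsidy: 737/6 - (1/6)x = 68.6875 + 0.3125x gives x* = 113 and P* = 104.
With the rebate, buyers effectively pay Pb = Ps − 46, where Ps is the price sellers receive.
On the curves, Pb = 737/6 - (1/6)x and Ps = 68.6875 + 0.3125x; the wedge Ps − Pb = 46 gives 68.6875 + 0.3125x − (737/6 - (1/6)x) = 46, so x' = 209.
Then Pb = 737/6 − (1/6)·209 = 88 and Ps = 68.6875 + 0.3125·209 = 134.

Buyers pay 88; sellers receive 134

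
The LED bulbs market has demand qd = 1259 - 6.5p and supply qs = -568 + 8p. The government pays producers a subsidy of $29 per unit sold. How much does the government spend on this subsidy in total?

Government cost = $15776

Pre-subsidy: 1259 - 6.5p = -568 + 8p gives p* = 126, q* = 440.
With the subsidy, sellers receive ps = pb + 29 for each unit, where pb is the price buyers pay.
Supply in terms of pb becomes qs = -568 + 8(pb + 29) = -336 + 8pb. Setting this equal to demand: 1259 - 6.5pb = -336 + 8pb, so pb = 110.
Sellers receive ps = 110 + 29 = 139; q' = 1259 − 6.5·110 = 544.
Government outlay = subsidy × quantity = 29 × 544 = 15776.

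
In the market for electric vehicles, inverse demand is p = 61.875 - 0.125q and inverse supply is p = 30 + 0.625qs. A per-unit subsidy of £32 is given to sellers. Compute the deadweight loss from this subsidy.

Pre-subsidy: 61.875 - 0.125q = 30 + 0.625q gives q* = 42.5 and p* = 56.5625.
With the subsidy, sellers receive ps = pb + 32 for each unit, where pb is the price buyers pay.
On the curves, pb = 61.875 - 0.125q and ps = 30 + 0.625q; the wedge ps − pb = 32 gives 30 + 0.625q − (61.875 - 0.125q) = 32, so q' = 511/6.
Then pb = 61.875 − 0.125·(511/6) = 2459/48 and ps = 30 + 0.625·(511/6) = 3995/48.
The subsidy expands output by 511/6 − 42.5 = 128/3 past the efficient level; on those units the gap between marginal cost and willingness to pay runs from 0 up to 32.
DWL = ½ × 32 × 128/3 = 2048/3.

Deadweight loss = 2048/3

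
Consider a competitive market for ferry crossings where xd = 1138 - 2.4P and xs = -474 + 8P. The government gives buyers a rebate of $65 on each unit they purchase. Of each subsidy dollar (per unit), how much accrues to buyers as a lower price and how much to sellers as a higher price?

Pre-subsidy: 1138 - 2.4P = -474 + 8P gives P* = 155, x* = 766.
With the rebate, buyers effectively pay Pb = Ps − 65, where Ps is the price sellers receive.
Demand in terms of Ps becomes xd = 1138 − 2.4(Ps − 65) = 1294 - 2.4Ps. Setting this equal to supply: 1294 - 2.4Ps = -474 + 8Ps, so Ps = 170.
Buyers pay Pb = 170 − 65 = 105; x' = -474 + 8·170 = 886.
Buyers' price falls by P* − Pb = 155 − 105 = 50; sellers' price rises by Ps − P* = 170 − 155 = 15.

Buyers gain $50 per unit; sellers gain $15 per unit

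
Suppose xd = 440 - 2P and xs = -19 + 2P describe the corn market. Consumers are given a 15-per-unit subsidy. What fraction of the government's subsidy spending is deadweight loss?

DWL / government spending = 15/451

Pre-subsidy: 440 - 2P = -19 + 2P gives P* = 114.75, x* = 210.5.
With the rebate, buyers effectively pay Pb = Ps − 15, where Ps is the price sellers receive.
Demand in terms of Ps becomes xd = 440 − 2(Ps − 15) = 470 - 2Ps. Setting this equal to supply: 470 - 2Ps = -19 + 2Ps, so Ps = 122.25.
Buyers pay Pb = 122.25 − 15 = 107.25; x' = -19 + 2·122.25 = 225.5.
ΔCS = ½(210.5 + 225.5)(114.75 − 107.25) = 1635; ΔPS = ½(210.5 + 225.5)(122.25 − 114.75) = 1635.
Government spending = 15 × 225.5 = 3382.5.
DWL = ½ × 15 × (225.5 − 210.5) = 112.5; fraction = 112.5 / 3382.5 = 15/451.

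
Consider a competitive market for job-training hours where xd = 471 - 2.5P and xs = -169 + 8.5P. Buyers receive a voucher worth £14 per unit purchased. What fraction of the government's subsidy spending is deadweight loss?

Pre-subsidy: 471 - 2.5P = -169 + 8.5P gives P* = 640/11, x* = 3581/11.
With the rebate, buyers effectively pay Pb = Ps − 14, where Ps is the price sellers receive.
Demand in terms of Ps becomes xd = 471 − 2.5(Ps − 14) = 506 - 2.5Ps. Setting this equal to supply: 506 - 2.5Ps = -169 + 8.5Ps, so Ps = 675/11.
Buyers pay Pb = 675/11 − 14 = 521/11; x' = -169 + 8.5·(675/11) = 7757/22.
ΔCS = ½(3581/11 + 7757/22)(640/11 − 521/11) = 1775361/484; ΔPS = ½(3581/11 + 7757/22)(675/11 − 640/11) = 522165/484.
Government spending = 14 × 7757/22 = 54299/11.
DWL = ½ × 14 × (7757/22 − 3581/11) = 4165/22; fraction = (4165/22) / (54299/11) = 595/15514.

DWL / government spending = 595/15514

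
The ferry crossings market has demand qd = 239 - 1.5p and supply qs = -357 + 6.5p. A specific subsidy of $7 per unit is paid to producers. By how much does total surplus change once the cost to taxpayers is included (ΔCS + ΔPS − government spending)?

Pre-subsidy: 239 - 1.5p = -357 + 6.5p gives p* = 74.5, q* = 127.25.
With the subsidy, sellers receive ps = pb + 7 for each unit, where pb is the price buyers pay.
Supply in terms of pb becomes qs = -357 + 6.5(pb + 7) = -311.5 + 6.5pb. Setting this equal to demand: 239 - 1.5pb = -311.5 + 6.5pb, so pb = 68.8125.
Sellers receive ps = 68.8125 + 7 = 75.8125; q' = 239 − 1.5·68.8125 = 135.78125.
ΔCS = ½(127.25 + 135.78125)(74.5 − 68.8125) = 747.9951171875; ΔPS = ½(127.25 + 135.78125)(75.8125 − 74.5) = 172.6142578125.
Government spending = 7 × 135.78125 = 950.46875.
Net change = 747.9951171875 + 172.6142578125 − 950.46875 = -29.859375. The loss equals the DWL triangle ½·7·8.53125.

Net change in total surplus = -$29.859375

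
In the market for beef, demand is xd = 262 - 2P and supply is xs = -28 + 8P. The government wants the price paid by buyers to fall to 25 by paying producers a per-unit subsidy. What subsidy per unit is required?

At a buyer price of 25, quantity demanded is 262 − 2·25 = 212.
Sellers supply 212 only when they receive Ps with -28 + 8·Ps = 212, i.e. Ps = 30.
s = Ps − Pb = 30 − 25 = 5.

Required subsidy s = 5 per unit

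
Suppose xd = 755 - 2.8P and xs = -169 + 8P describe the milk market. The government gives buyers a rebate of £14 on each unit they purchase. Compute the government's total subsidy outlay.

Pre-subsidy: 755 - 2.8P = -169 + 8P gives P* = 770/9, x* = 4639/9.
With the rebate, buyers effectively pay Pb = Ps − 14, where Ps is the price sellers receive.
Demand in terms of Ps becomes xd = 755 − 2.8(Ps − 14) = 794.2 - 2.8Ps. Setting this equal to supply: 794.2 - 2.8Ps = -169 + 8Ps, so Ps = 2408/27.
Buyers pay Pb = 2408/27 − 14 = 2030/27; x' = -169 + 8·(2408/27) = 14701/27.
Government outlay = subsidy × quantity = 14 × 14701/27 = 205814/27.

Government cost = 205814/27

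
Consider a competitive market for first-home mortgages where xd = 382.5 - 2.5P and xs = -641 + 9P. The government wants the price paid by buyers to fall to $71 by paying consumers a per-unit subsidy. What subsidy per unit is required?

Required subsidy s = $23 per unit

At a buyer price of 71, quantity demanded is 382.5 − 2.5·71 = 205.
Sellers supply 205 only when they receive Ps with -641 + 9·Ps = 205, i.e. Ps = 94.
s = Ps − Pb = 94 − 71 = 23.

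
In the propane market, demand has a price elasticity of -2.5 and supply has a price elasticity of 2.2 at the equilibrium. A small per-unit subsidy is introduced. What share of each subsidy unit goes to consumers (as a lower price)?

Consumer share = 22/47

For a small subsidy around the equilibrium, the benefit split depends on the relative slopes, which at a point are proportional to the elasticities.
Buyer share = εs/(εs + |εd|) = 2.2/(2.2 + 2.5) = 22/47; seller share = |εd|/(εs + |εd|) = 25/47.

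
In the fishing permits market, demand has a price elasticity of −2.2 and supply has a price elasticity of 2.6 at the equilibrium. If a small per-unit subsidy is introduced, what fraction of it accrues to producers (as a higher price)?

Producer share = 11/24

For a small subsidy around the equilibrium, the benefit split depends on the relative slopes, which at a point are proportional to the elasticities.
Buyer share = εs/(εs + |εd|) = 2.6/(2.6 + 2.2) = 13/24; seller share = |εd|/(εs + |εd|) = 11/24.
So producers capture 11/24 of the subsidy.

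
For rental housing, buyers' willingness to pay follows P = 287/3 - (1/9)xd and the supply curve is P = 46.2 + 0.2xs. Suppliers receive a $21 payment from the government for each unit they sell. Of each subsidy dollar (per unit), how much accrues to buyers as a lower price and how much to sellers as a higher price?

Pre-subsidy: 287/3 - (1/9)x = 46.2 + 0.2x gives x* = 159 and P* = 78.
With the subsidy, sellers receive Ps = Pb + 21 for each unit, where Pb is the price buyers pay.
On the curves, Pb = 287/3 - (1/9)x and Ps = 46.2 + 0.2x; the wedge Ps − Pb = 21 gives 46.2 + 0.2x − (287/3 - (1/9)x) = 21, so x' = 226.5.
Then Pb = 287/3 − (1/9)·226.5 = 70.5 and Ps = 46.2 + 0.2·226.5 = 91.5.
Buyers' price falls by P* − Pb = 78 − 70.5 = 7.5; sellers' price rises by Ps − P* = 91.5 − 78 = 13.5.

Buyers gain $7.5 per unit; sellers gain $13.5 per unit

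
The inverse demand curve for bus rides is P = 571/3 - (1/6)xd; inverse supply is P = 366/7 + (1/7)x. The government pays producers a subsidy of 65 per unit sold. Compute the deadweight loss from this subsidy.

Pre-subsidy: 571/3 - (1/6)x = 366/7 + (1/7)x gives x* = 446 and P* = 116.
With the subsidy, sellers receive Ps = Pb + 65 for each unit, where Pb is the price buyers pay.
On the curves, Pb = 571/3 - (1/6)x and Ps = 366/7 + (1/7)x; the wedge Ps − Pb = 65 gives 366/7 + (1/7)x − (571/3 - (1/6)x) = 65, so x' = 656.
Then Pb = 571/3 − (1/6)·656 = 81 and Ps = 366/7 + (1/7)·656 = 146.
The subsidy expands output by 656 − 446 = 210 past the efficient level; on those units the gap between marginal cost and willingness to pay runs from 0 up to 65.
DWL = ½ × 65 × 210 = 6825.

Deadweight loss = 6825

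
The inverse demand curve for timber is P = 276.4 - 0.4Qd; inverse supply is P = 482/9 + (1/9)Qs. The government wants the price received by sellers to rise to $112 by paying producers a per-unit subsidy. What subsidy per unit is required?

Required subsidy s = $46 per unit

At a seller price of 112, quantity supplied is -482 + 9·112 = 526.
Buyers absorb 526 only when they pay Pb = 276.4 − 0.4·526 = 66.
s = Ps − Pb = 112 − 66 = 46.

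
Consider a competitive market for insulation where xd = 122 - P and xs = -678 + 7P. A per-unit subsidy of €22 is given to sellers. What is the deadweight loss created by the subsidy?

Deadweight loss = €211.75

Pre-subsidy: 122 - P = -678 + 7P gives P* = 100, x* = 22.
With the subsidy, sellers receive Ps = Pb + 22 for each unit, where Pb is the price buyers pay.
Supply in terms of Pb becomes xs = -678 + 7(Pb + 22) = -524 + 7Pb. Setting this equal to demand: 122 - Pb = -524 + 7Pb, so Pb = 80.75.
Sellers receive Ps = 80.75 + 22 = 102.75; x' = 122 − 1·80.75 = 41.25.
The subsidy expands output by 41.25 − 22 = 19.25 past the efficient level; on those units the gap between marginal cost and willingness to pay runs from 0 up to 22.
DWL = ½ × 22 × 19.25 = 211.75.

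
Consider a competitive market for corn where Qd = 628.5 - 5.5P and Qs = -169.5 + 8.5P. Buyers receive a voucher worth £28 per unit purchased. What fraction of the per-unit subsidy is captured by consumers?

Pre-subsidy: 628.5 - 5.5P = -169.5 + 8.5P gives P* = 57, Q* = 315.
With the rebate, buyers effectively pay Pb = Ps − 28, where Ps is the price sellers receive.
Demand in terms of Ps becomes Qd = 628.5 − 5.5(Ps − 28) = 782.5 - 5.5Ps. Setting this equal to supply: 782.5 - 5.5Ps = -169.5 + 8.5Ps, so Ps = 68.
Buyers pay Pb = 68 − 28 = 40; Q' = -169.5 + 8.5·68 = 408.5.
Buyers' price falls by P* − Pb = 57 − 40 = 17; sellers' price rises by Ps − P* = 68 − 57 = 11.
So consumers capture 17/28 = 17/28 of each unit of subsidy.

Consumer share = 17/28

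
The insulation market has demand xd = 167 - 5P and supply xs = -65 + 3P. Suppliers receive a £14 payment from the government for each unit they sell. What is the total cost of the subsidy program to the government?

Pre-subsidy: 167 - 5P = -65 + 3P gives P* = 29, x* = 22.
With the subsidy, sellers receive Ps = Pb + 14 for each unit, where Pb is the price buyers pay.
Supply in terms of Pb becomes xs = -65 + 3(Pb + 14) = -23 + 3Pb. Setting this equal to demand: 167 - 5Pb = -23 + 3Pb, so Pb = 23.75.
Sellers receive Ps = 23.75 + 14 = 37.75; x' = 167 − 5·23.75 = 48.25.
Government outlay = subsidy × quantity = 14 × 48.25 = 675.5.

Government cost = £675.5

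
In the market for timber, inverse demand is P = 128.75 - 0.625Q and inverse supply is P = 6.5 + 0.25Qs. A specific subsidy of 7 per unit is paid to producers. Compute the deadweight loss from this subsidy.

Pre-subsidy: 128.75 - 0.625Q = 6.5 + 0.25Q gives Q* = 978/7 and P* = 290/7.
With the subsidy, sellers receive Ps = Pb + 7 for each unit, where Pb is the price buyers pay.
On the curves, Pb = 128.75 - 0.625Q and Ps = 6.5 + 0.25Q; the wedge Ps − Pb = 7 gives 6.5 + 0.25Q − (128.75 - 0.625Q) = 7, so Q' = 1034/7.
Then Pb = 128.75 − 0.625·(1034/7) = 255/7 and Ps = 6.5 + 0.25·(1034/7) = 304/7.
The subsidy expands output by 1034/7 − 978/7 = 8 past the efficient level; on those units the gap between marginal cost and willingness to pay runs from 0 up to 7.
DWL = ½ × 7 × 8 = 28.

Deadweight loss = 28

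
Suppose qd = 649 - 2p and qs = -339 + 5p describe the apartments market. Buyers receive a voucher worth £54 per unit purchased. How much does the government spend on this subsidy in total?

Pre-subsidy: 649 - 2p = -339 + 5p gives p* = 988/7, q* = 2567/7.
With the rebate, buyers effectively pay pb = ps − 54, where ps is the price sellers receive.
Demand in terms of ps becomes qd = 649 − 2(ps − 54) = 757 - 2ps. Setting this equal to supply: 757 - 2ps = -339 + 5ps, so ps = 1096/7.
Buyers pay pb = 1096/7 − 54 = 718/7; q' = -339 + 5·(1096/7) = 3107/7.
Government outlay = subsidy × quantity = 54 × 3107/7 = 167778/7.

Government cost = 167778/7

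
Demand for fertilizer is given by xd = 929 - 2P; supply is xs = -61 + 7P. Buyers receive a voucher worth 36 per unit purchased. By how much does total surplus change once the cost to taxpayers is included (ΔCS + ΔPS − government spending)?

Pre-subsidy: 929 - 2P = -61 + 7P gives P* = 110, x* = 709.
With the rebate, buyers effectively pay Pb = Ps − 36, where Ps is the price sellers receive.
Demand in terms of Ps becomes xd = 929 − 2(Ps − 36) = 1001 - 2Ps. Setting this equal to supply: 1001 - 2Ps = -61 + 7Ps, so Ps = 118.
Buyers pay Pb = 118 − 36 = 82; x' = -61 + 7·118 = 765.
ΔCS = ½(709 + 765)(110 − 82) = 20636; ΔPS = ½(709 + 765)(118 − 110) = 5896.
Government spending = 36 × 765 = 27540.
Net change = 20636 + 5896 − 27540 = -1008. The loss equals the DWL triangle ½·36·56.

Net change in total surplus = -1008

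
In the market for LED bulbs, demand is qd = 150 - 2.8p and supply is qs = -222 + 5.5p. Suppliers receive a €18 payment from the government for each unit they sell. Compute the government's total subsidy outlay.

Government cost = 86508/83

Pre-subsidy: 150 - 2.8p = -222 + 5.5p gives p* = 3720/83, q* = 2034/83.
With the subsidy, sellers receive ps = pb + 18 for each unit, where pb is the price buyers pay.
Supply in terms of pb becomes qs = -222 + 5.5(pb + 18) = -123 + 5.5pb. Setting this equal to demand: 150 - 2.8pb = -123 + 5.5pb, so pb = 2730/83.
Sellers receive ps = 2730/83 + 18 = 4224/83; q' = 150 − 2.8·(2730/83) = 4806/83.
Government outlay = subsidy × quantity = 18 × 4806/83 = 86508/83.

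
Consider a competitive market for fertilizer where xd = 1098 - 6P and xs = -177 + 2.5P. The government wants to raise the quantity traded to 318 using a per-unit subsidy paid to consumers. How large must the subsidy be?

At x = 318, invert demand for the buyer price: Pb = (1098 − 318)/6 = 130; invert supply for the seller price: Ps = (318 − (-177))/2.5 = 198.
The subsidy must fill the gap: s = Ps − Pb = 198 − 130 = 68.

Required subsidy s = 68 per unit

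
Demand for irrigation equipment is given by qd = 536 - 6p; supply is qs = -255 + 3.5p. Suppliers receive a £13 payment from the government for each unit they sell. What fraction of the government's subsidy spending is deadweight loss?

DWL / government spending = 273/1238

Pre-subsidy: 536 - 6p = -255 + 3.5p gives p* = 1582/19, q* = 692/19.
With the subsidy, sellers receive ps = pb + 13 for each unit, where pb is the price buyers pay.
Supply in terms of pb becomes qs = -255 + 3.5(pb + 13) = -209.5 + 3.5pb. Setting this equal to demand: 536 - 6pb = -209.5 + 3.5pb, so pb = 1491/19.
Sellers receive ps = 1491/19 + 13 = 1738/19; q' = 536 − 6·(1491/19) = 1238/19.
ΔCS = ½(692/19 + 1238/19)(1582/19 − 1491/19) = 87815/361; ΔPS = ½(692/19 + 1238/19)(1738/19 − 1582/19) = 150540/361.
Government spending = 13 × 1238/19 = 16094/19.
DWL = ½ × 13 × (1238/19 − 692/19) = 3549/19; fraction = (3549/19) / (16094/19) = 273/1238.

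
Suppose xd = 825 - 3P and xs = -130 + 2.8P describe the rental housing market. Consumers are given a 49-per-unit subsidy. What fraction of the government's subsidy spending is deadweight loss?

Pre-subsidy: 825 - 3P = -130 + 2.8P gives P* = 4775/29, x* = 9600/29.
With the rebate, buyers effectively pay Pb = Ps − 49, where Ps is the price sellers receive.
Demand in terms of Ps becomes xd = 825 − 3(Ps − 49) = 972 - 3Ps. Setting this equal to supply: 972 - 3Ps = -130 + 2.8Ps, so Ps = 190.
Buyers pay Pb = 190 − 49 = 141; x' = -130 + 2.8·190 = 402.
ΔCS = ½(9600/29 + 402)(4775/29 − 141) = 7291494/841; ΔPS = ½(9600/29 + 402)(190 − 4775/29) = 7812315/841.
Government spending = 49 × 402 = 19698.
DWL = ½ × 49 × (402 − 9600/29) = 50421/29; fraction = (50421/29) / 19698 = 343/3886.

DWL / government spending = 343/3886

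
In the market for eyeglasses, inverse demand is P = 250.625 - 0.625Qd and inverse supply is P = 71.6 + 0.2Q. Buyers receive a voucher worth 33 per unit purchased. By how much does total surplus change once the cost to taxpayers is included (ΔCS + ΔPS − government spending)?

Pre-subsidy: 250.625 - 0.625Q = 71.6 + 0.2Q gives Q* = 217 and P* = 115.
With the rebate, buyers effectively pay Pb = Ps − 33, where Ps is the price sellers receive.
On the curves, Pb = 250.625 - 0.625Q and Ps = 71.6 + 0.2Q; the wedge Ps − Pb = 33 gives 71.6 + 0.2Q − (250.625 - 0.625Q) = 33, so Q' = 257.
Then Pb = 250.625 − 0.625·257 = 90 and Ps = 71.6 + 0.2·257 = 123.
ΔCS = ½(217 + 257)(115 − 90) = 5925; ΔPS = ½(217 + 257)(123 − 115) = 1896.
Government spending = 33 × 257 = 8481.
Net change = 5925 + 1896 − 8481 = -660. The loss equals the DWL triangle ½·33·40.

Net change in total surplus = -660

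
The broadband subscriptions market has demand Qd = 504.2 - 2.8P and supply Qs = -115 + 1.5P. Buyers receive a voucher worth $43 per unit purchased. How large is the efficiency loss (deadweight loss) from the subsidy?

Pre-subsidy: 504.2 - 2.8P = -115 + 1.5P gives P* = 144, Q* = 101.
With the rebate, buyers effectively pay Pb = Ps − 43, where Ps is the price sellers receive.
Demand in terms of Ps becomes Qd = 504.2 − 2.8(Ps − 43) = 624.6 - 2.8Ps. Setting this equal to supply: 624.6 - 2.8Ps = -115 + 1.5Ps, so Ps = 172.
Buyers pay Pb = 172 − 43 = 129; Q' = -115 + 1.5·172 = 143.
The subsidy expands output by 143 − 101 = 42 past the efficient level; on those units the gap between marginal cost and willingness to pay runs from 0 up to 43.
DWL = ½ × 43 × 42 = 903.

Deadweight loss = $903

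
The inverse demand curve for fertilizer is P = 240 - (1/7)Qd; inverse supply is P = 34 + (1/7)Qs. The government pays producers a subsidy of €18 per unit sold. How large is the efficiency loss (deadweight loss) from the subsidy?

Pre-subsidy: 240 - (1/7)Q = 34 + (1/7)Q gives Q* = 721 and P* = 137.
With the subsidy, sellers receive Ps = Pb + 18 for each unit, where Pb is the price buyers pay.
On the curves, Pb = 240 - (1/7)Q and Ps = 34 + (1/7)Q; the wedge Ps − Pb = 18 gives 34 + (1/7)Q − (240 - (1/7)Q) = 18, so Q' = 784.
Then Pb = 240 − (1/7)·784 = 128 and Ps = 34 + (1/7)·784 = 146.
The subsidy expands output by 784 − 721 = 63 past the efficient level; on those units the gap between marginal cost and willingness to pay runs from 0 up to 18.
DWL = ½ × 18 × 63 = 567.

Deadweight loss = €567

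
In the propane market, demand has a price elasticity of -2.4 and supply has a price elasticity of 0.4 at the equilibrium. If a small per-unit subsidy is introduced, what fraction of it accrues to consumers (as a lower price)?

For a small subsidy around the equilibrium, the benefit split depends on the relative slopes, which at a point are proportional to the elasticities.
Buyer share = εs/(εs + |εd|) = 0.4/(0.4 + 2.4) = 1/7; seller share = |εd|/(εs + |εd|) = 6/7.

Consumer share = 1/7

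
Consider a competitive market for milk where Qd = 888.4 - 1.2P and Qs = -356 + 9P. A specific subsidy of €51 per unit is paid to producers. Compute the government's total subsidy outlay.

Pre-subsidy: 888.4 - 1.2P = -356 + 9P gives P* = 122, Q* = 742.
With the subsidy, sellers receive Ps = Pb + 51 for each unit, where Pb is the price buyers pay.
Supply in terms of Pb becomes Qs = -356 + 9(Pb + 51) = 103 + 9Pb. Setting this equal to demand: 888.4 - 1.2Pb = 103 + 9Pb, so Pb = 77.
Sellers receive Ps = 77 + 51 = 128; Q' = 888.4 − 1.2·77 = 796.
Government outlay = subsidy × quantity = 51 × 796 = 40596.

Government cost = €40596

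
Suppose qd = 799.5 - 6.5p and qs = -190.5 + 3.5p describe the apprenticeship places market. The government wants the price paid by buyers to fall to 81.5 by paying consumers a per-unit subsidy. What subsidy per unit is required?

At a buyer price of 81.5, quantity demanded is 799.5 − 6.5·81.5 = 269.75.
Sellers supply 269.75 only when they receive ps with -190.5 + 3.5·ps = 269.75, i.e. ps = 131.5.
s = ps − pb = 131.5 − 81.5 = 50.

Required subsidy s = 50 per unit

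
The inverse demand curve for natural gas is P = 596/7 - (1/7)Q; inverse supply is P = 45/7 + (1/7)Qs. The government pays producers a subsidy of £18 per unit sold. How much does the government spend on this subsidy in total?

Pre-subsidy: 596/7 - (1/7)Q = 45/7 + (1/7)Q gives Q* = 275.5 and P* = 641/14.
With the subsidy, sellers receive Ps = Pb + 18 for each unit, where Pb is the price buyers pay.
On the curves, Pb = 596/7 - (1/7)Q and Ps = 45/7 + (1/7)Q; the wedge Ps − Pb = 18 gives 45/7 + (1/7)Q − (596/7 - (1/7)Q) = 18, so Q' = 338.5.
Then Pb = 596/7 − (1/7)·338.5 = 515/14 and Ps = 45/7 + (1/7)·338.5 = 767/14.
Government outlay = subsidy × quantity = 18 × 338.5 = 6093.

Government cost = £6093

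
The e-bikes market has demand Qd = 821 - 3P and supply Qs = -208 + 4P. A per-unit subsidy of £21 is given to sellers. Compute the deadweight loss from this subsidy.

Pre-subsidy: 821 - 3P = -208 + 4P gives P* = 147, Q* = 380.
With the subsidy, sellers receive Ps = Pb + 21 for each unit, where Pb is the price buyers pay.
Supply in terms of Pb becomes Qs = -208 + 4(Pb + 21) = -124 + 4Pb. Setting this equal to demand: 821 - 3Pb = -124 + 4Pb, so Pb = 135.
Sellers receive Ps = 135 + 21 = 156; Q' = 821 − 3·135 = 416.
The subsidy expands output by 416 − 380 = 36 past the efficient level; on those units the gap between marginal cost and willingness to pay runs from 0 up to 21.
DWL = ½ × 21 × 36 = 378.

Deadweight loss = £378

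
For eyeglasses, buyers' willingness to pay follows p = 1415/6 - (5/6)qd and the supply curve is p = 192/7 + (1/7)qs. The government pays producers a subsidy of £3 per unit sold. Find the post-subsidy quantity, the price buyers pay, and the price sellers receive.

q' = 8879/41; buyers pay 2270/41; sellers receive 2393/41

Pre-subsidy: 1415/6 - (5/6)q = 192/7 + (1/7)q gives q* = 8753/41 and p* = 2375/41.
With the subsidy, sellers receive ps = pb + 3 for each unit, where pb is the price buyers pay.
On the curves, pb = 1415/6 - (5/6)q and ps = 192/7 + (1/7)q; the wedge ps − pb = 3 gives 192/7 + (1/7)q − (1415/6 - (5/6)q) = 3, so q' = 8879/41.
Then pb = 1415/6 − (5/6)·(8879/41) = 2270/41 and ps = 192/7 + (1/7)·(8879/41) = 2393/41.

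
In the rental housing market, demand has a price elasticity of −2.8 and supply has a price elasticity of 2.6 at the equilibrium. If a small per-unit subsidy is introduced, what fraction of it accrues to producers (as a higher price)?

For a small subsidy around the equilibrium, the benefit split depends on the relative slopes, which at a point are proportional to the elasticities.
Buyer share = εs/(εs + |εd|) = 2.6/(2.6 + 2.8) = 13/27; seller share = |εd|/(εs + |εd|) = 14/27.
So producers capture 14/27 of the subsidy.

Producer share = 14/27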